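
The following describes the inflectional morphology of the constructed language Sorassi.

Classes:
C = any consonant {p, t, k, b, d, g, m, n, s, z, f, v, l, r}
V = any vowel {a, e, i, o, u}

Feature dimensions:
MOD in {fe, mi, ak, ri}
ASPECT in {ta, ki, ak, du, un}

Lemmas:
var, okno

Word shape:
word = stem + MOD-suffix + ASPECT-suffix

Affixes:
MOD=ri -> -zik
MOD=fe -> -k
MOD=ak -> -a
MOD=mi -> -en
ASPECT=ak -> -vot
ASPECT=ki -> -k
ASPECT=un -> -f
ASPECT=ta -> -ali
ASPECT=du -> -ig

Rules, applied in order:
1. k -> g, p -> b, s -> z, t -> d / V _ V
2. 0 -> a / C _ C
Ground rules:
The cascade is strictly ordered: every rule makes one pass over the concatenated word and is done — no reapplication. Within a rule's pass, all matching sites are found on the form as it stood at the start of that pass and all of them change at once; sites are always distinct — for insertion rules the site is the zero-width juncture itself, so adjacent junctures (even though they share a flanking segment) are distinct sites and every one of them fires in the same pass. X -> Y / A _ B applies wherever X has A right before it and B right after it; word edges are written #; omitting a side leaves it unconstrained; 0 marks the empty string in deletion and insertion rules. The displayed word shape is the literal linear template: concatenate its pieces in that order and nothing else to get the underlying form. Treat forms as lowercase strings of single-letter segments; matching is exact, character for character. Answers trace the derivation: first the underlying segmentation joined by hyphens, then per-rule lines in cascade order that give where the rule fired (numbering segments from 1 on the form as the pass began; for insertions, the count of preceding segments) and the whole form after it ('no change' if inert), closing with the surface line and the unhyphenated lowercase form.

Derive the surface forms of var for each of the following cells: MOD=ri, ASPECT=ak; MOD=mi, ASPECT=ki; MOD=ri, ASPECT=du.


cell MOD=ri, ASPECT=ak:
underlying: var-zik-vot
1. k -> g, p -> b, s -> z, t -> d / V _ V: no change
2. 0 -> a / C _ C: inserts after position(s) 3, 6: varazikavot
surface: varazikavot

cell MOD=mi, ASPECT=ki:
underlying: var-en-k
1. k -> g, p -> b, s -> z, t -> d / V _ V: no change
2. 0 -> a / C _ C: inserts after position(s) 5: varenak
surface: varenak

cell MOD=ri, ASPECT=du:
underlying: var-zik-ig
1. k -> g, p -> b, s -> z, t -> d / V _ V: fires at position(s) 6: varzigig
2. 0 -> a / C _ C: inserts after position(s) 3: varazigig
surface: varazigig


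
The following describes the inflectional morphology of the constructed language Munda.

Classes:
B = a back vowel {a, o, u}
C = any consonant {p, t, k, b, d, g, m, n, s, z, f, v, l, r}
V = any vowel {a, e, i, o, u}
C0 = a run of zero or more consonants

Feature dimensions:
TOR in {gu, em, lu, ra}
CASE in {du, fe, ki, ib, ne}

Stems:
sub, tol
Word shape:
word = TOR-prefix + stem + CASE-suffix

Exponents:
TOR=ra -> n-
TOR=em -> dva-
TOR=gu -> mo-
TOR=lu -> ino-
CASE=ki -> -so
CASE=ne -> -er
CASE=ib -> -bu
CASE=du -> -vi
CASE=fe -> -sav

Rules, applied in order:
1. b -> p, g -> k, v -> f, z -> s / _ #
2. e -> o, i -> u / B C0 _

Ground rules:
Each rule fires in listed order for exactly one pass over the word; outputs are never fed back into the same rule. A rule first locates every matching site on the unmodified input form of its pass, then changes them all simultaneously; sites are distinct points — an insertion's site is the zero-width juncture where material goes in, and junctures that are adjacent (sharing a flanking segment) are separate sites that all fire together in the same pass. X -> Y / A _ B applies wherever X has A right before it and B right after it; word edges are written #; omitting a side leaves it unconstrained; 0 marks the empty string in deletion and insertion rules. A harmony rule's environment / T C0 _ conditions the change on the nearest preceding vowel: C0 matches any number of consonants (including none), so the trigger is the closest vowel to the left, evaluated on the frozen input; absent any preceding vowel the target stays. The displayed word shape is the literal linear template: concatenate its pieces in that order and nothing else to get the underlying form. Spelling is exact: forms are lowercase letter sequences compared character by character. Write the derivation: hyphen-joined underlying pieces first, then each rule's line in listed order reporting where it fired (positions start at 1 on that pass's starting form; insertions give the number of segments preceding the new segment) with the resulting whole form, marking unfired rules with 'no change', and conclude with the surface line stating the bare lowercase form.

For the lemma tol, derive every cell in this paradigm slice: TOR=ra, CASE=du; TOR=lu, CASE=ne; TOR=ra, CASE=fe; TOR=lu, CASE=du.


cell TOR=ra, CASE=du:
underlying: n-tol-vi
1. b -> p, g -> k, v -> f, z -> s / _ #: no change
2. e -> o, i -> u / B C0 _: fires at position(s) 6: ntolvu
surface: ntolvu

cell TOR=lu, CASE=ne:
underlying: ino-tol-er
1. b -> p, g -> k, v -> f, z -> s / _ #: no change
2. e -> o, i -> u / B C0 _: fires at position(s) 7: inotolor
surface: inotolor

cell TOR=ra, CASE=fe:
underlying: n-tol-sav
1. b -> p, g -> k, v -> f, z -> s / _ #: fires at position(s) 7: ntolsaf
2. e -> o, i -> u / B C0 _: no change
surface: ntolsaf

cell TOR=lu, CASE=du:
underlying: ino-tol-vi
1. b -> p, g -> k, v -> f, z -> s / _ #: no change
2. e -> o, i -> u / B C0 _: fires at position(s) 8: inotolvu
surface: inotolvu


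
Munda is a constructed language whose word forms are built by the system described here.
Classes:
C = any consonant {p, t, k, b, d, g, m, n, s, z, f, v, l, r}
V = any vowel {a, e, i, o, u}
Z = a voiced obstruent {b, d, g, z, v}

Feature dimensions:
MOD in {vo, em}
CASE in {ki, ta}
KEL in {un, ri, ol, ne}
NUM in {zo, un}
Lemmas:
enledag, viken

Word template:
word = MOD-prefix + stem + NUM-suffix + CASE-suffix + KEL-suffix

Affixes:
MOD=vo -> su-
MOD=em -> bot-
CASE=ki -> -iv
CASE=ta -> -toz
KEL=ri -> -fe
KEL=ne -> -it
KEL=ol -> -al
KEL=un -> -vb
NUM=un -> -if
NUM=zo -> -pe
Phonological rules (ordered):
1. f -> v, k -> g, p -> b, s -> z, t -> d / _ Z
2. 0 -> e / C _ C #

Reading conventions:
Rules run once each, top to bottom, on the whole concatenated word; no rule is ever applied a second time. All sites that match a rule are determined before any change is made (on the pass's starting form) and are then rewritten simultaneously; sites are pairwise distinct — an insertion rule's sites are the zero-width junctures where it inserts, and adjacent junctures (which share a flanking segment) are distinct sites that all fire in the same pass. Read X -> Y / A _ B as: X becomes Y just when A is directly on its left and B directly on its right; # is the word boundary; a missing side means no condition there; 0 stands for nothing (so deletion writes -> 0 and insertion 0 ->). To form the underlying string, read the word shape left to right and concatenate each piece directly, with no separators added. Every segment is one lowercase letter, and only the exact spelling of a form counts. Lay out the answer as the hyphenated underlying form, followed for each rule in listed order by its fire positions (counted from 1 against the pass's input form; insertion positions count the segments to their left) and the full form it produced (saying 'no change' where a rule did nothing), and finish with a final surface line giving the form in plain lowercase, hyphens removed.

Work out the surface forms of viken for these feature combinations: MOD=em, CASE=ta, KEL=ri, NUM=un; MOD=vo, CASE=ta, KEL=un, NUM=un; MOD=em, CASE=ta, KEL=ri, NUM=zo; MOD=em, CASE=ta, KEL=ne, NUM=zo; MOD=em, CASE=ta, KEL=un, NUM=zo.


cell MOD=em, CASE=ta, KEL=ri, NUM=un:
underlying: bot-viken-if-toz-fe
1. f -> v, k -> g, p -> b, s -> z, t -> d / _ Z: fires at position(s) 3: bodvikeniftozfe
2. 0 -> e / C _ C #: no change
surface: bodvikeniftozfe

cell MOD=vo, CASE=ta, KEL=un, NUM=un:
underlying: su-viken-if-toz-vb
1. f -> v, k -> g, p -> b, s -> z, t -> d / _ Z: no change
2. 0 -> e / C _ C #: inserts after position(s) 13: suvikeniftozveb
surface: suvikeniftozveb

cell MOD=em, CASE=ta, KEL=ri, NUM=zo:
underlying: bot-viken-pe-toz-fe
1. f -> v, k -> g, p -> b, s -> z, t -> d / _ Z: fires at position(s) 3: bodvikenpetozfe
2. 0 -> e / C _ C #: no change
surface: bodvikenpetozfe

cell MOD=em, CASE=ta, KEL=ne, NUM=zo:
underlying: bot-viken-pe-toz-it
1. f -> v, k -> g, p -> b, s -> z, t -> d / _ Z: fires at position(s) 3: bodvikenpetozit
2. 0 -> e / C _ C #: no change
surface: bodvikenpetozit

cell MOD=em, CASE=ta, KEL=un, NUM=zo:
underlying: bot-viken-pe-toz-vb
1. f -> v, k -> g, p -> b, s -> z, t -> d / _ Z: fires at position(s) 3: bodvikenpetozvb
2. 0 -> e / C _ C #: inserts after position(s) 14: bodvikenpetozveb
surface: bodvikenpetozveb


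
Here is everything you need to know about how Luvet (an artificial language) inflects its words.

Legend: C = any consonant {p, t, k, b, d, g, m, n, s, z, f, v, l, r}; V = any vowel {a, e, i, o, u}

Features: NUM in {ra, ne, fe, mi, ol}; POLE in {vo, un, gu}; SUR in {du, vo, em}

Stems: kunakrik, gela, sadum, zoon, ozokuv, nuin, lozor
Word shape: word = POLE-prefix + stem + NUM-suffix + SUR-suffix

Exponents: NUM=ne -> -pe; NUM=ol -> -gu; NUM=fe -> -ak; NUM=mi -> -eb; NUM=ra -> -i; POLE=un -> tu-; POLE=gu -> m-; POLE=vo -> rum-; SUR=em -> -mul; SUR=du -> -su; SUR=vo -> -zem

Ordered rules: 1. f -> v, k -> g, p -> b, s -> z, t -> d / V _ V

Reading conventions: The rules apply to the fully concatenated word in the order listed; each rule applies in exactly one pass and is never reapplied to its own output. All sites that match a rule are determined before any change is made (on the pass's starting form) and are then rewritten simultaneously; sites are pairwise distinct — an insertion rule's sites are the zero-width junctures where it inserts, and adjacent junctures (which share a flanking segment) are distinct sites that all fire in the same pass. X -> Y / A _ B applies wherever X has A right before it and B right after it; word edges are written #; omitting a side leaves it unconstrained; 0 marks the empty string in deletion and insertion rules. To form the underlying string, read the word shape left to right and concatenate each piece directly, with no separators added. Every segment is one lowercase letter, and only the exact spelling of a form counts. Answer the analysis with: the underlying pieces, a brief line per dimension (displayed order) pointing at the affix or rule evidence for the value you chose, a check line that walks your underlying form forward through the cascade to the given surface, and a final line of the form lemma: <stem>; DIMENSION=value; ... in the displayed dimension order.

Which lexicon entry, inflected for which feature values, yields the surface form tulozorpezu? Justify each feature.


underlying: tu-lozor-pe-su
NUM=ne - signalled by the affix -pe
POLE=un - signalled by the affix tu-
SUR=du - signalled by the affix -su
check: tulozorpesu -> tulozorpezu
lemma: lozor; NUM=ne; POLE=un; SUR=du


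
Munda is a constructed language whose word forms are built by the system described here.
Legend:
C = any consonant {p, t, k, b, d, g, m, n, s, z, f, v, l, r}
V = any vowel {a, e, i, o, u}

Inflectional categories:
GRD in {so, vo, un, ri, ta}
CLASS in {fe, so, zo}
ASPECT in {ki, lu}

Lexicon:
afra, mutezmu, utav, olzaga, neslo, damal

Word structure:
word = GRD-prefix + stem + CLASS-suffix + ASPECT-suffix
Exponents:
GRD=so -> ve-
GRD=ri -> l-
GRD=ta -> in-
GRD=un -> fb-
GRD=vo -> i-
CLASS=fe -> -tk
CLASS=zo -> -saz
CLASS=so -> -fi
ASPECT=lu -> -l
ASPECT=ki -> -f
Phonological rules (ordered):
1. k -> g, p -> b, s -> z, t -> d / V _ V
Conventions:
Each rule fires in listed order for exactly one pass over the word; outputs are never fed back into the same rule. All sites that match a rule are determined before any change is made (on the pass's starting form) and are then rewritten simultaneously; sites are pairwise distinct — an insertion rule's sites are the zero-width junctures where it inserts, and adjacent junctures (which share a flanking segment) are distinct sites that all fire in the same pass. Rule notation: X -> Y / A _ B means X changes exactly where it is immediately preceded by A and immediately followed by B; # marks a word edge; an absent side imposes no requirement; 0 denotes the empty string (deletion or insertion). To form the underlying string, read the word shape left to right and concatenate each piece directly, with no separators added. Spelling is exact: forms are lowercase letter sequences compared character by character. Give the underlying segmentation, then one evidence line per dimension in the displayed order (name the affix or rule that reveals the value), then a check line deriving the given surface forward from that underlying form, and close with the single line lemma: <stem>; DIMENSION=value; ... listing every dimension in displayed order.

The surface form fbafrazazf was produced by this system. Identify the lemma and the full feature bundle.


underlying: fb-afra-saz-f
GRD=un - signalled by the affix fb-
CLASS=zo - signalled by the affix -saz
ASPECT=ki - signalled by the affix -f
check: fbafrasazf -> fbafrazazf
lemma: afra; GRD=un; CLASS=zo; ASPECT=ki


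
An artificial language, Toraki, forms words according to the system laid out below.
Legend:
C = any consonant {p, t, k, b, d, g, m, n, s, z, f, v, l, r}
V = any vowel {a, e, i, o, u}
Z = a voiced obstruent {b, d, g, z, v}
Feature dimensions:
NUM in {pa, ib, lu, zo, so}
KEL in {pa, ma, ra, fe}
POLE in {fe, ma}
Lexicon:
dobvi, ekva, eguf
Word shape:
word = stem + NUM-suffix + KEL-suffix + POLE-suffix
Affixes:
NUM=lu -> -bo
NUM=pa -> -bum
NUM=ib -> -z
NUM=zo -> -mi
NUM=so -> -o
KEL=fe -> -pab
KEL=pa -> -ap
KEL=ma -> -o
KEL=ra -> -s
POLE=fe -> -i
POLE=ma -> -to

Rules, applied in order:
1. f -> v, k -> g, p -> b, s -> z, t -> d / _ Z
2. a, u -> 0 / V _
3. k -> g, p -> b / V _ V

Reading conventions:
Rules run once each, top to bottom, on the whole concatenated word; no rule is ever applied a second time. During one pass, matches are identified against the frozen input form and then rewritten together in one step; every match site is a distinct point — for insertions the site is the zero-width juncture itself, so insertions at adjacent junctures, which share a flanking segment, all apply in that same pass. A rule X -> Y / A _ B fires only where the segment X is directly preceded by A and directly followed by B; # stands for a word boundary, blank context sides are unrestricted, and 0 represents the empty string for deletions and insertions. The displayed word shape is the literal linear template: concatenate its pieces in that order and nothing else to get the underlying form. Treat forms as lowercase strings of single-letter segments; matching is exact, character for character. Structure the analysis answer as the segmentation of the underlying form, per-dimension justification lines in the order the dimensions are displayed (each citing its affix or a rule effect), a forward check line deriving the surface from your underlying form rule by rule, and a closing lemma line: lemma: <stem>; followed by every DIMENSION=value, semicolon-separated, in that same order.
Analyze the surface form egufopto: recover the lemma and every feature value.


underlying: eguf-o-ap-to
NUM=so - signalled by the affix -o
KEL=pa - signalled by the affix -ap
POLE=ma - signalled by the affix -to
check: egufoapto -> egufoapto -> egufopto -> egufopto
lemma: eguf; NUM=so; KEL=pa; POLE=ma


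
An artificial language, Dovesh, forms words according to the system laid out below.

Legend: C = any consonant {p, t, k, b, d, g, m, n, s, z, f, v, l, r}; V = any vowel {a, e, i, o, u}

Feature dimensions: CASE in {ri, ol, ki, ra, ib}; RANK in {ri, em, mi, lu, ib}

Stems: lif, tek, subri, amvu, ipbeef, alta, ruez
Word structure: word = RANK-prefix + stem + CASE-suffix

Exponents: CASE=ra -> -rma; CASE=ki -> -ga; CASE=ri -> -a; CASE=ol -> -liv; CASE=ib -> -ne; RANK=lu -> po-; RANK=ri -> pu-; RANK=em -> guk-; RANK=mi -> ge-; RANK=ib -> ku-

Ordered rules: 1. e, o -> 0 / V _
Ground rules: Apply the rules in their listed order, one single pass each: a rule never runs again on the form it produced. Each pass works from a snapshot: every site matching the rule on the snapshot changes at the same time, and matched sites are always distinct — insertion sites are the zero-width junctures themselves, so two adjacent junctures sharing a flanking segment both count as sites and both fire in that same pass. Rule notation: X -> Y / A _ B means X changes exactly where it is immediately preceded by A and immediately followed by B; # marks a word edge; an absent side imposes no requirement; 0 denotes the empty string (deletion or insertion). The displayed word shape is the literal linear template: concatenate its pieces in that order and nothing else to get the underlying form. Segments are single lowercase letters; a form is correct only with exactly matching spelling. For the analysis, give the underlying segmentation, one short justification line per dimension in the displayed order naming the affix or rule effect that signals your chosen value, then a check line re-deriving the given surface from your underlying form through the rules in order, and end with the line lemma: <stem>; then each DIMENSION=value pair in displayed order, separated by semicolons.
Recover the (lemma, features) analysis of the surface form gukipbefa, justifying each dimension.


underlying: guk-ipbeef-a
CASE=ri - signalled by the affix -a
RANK=em - signalled by the affix guk-
check: gukipbeefa -> gukipbefa
lemma: ipbeef; CASE=ri; RANK=em


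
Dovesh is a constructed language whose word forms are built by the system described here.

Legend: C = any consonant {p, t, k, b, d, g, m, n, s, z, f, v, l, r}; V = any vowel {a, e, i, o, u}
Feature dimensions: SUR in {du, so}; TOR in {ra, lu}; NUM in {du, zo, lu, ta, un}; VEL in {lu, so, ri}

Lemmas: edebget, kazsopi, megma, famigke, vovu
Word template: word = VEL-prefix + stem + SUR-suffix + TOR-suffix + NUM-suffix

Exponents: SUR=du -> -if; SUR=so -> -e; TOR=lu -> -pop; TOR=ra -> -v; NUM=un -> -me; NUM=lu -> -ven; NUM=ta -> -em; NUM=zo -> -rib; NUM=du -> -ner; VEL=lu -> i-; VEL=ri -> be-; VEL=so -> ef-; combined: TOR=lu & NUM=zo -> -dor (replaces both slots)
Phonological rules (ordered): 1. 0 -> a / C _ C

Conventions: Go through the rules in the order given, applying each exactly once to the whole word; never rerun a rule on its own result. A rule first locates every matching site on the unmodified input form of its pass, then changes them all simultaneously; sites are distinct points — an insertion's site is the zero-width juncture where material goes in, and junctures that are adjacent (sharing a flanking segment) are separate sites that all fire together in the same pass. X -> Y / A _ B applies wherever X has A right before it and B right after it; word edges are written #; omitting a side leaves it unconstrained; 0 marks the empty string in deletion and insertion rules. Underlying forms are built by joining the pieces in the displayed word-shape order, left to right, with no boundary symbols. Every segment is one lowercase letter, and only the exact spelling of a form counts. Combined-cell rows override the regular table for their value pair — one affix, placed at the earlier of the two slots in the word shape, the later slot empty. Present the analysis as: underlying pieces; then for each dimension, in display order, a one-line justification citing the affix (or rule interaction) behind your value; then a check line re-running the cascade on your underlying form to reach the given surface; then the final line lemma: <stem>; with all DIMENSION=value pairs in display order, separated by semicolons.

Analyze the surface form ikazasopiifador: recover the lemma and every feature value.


underlying: i-kazsopi-if-dor
SUR=du - signalled by the affix -if
TOR=lu - signalled by the combined affix row
NUM=zo - signalled by the combined affix row
VEL=lu - signalled by the affix i-
check: ikazsopiifdor -> ikazasopiifador
lemma: kazsopi; SUR=du; TOR=lu; NUM=zo; VEL=lu


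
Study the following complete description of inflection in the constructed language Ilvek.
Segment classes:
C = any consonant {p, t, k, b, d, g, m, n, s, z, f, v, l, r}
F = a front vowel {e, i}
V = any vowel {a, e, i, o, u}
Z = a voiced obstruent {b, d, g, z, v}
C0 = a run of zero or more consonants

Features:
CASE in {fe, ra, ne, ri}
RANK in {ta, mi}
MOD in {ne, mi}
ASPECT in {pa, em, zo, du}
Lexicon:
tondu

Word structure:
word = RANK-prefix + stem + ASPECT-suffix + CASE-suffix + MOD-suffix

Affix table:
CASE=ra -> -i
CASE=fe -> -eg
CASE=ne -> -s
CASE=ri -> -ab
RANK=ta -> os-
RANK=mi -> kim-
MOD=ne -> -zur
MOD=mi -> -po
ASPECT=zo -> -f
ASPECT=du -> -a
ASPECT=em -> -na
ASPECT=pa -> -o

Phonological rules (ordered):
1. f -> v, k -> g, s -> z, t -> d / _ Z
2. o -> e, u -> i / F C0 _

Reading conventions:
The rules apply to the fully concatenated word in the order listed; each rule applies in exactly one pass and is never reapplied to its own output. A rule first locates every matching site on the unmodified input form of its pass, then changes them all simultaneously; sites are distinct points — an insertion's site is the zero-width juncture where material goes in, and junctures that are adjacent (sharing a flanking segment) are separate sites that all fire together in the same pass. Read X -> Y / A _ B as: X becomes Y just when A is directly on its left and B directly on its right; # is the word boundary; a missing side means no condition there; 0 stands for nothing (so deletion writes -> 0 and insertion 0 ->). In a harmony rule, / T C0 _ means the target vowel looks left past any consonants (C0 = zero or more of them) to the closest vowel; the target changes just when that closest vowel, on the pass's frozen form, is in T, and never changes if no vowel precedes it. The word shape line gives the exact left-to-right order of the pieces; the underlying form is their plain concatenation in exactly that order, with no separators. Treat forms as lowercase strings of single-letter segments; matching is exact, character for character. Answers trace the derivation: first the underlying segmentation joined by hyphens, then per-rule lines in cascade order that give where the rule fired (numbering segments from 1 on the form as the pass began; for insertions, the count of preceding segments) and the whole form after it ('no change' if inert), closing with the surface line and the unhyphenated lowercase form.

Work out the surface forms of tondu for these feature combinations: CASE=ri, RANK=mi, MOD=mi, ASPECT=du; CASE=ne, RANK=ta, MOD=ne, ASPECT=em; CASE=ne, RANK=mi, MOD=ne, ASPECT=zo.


cell CASE=ri, RANK=mi, MOD=mi, ASPECT=du:
underlying: kim-tondu-a-ab-po
1. f -> v, k -> g, s -> z, t -> d / _ Z: no change
2. o -> e, u -> i / F C0 _: fires at position(s) 5: kimtenduaabpo
surface: kimtenduaabpo

cell CASE=ne, RANK=ta, MOD=ne, ASPECT=em:
underlying: os-tondu-na-s-zur
1. f -> v, k -> g, s -> z, t -> d / _ Z: fires at position(s) 10: ostondunazzur
2. o -> e, u -> i / F C0 _: no change
surface: ostondunazzur

cell CASE=ne, RANK=mi, MOD=ne, ASPECT=zo:
underlying: kim-tondu-f-s-zur
1. f -> v, k -> g, s -> z, t -> d / _ Z: fires at position(s) 10: kimtondufzzur
2. o -> e, u -> i / F C0 _: fires at position(s) 5: kimtendufzzur
surface: kimtendufzzur


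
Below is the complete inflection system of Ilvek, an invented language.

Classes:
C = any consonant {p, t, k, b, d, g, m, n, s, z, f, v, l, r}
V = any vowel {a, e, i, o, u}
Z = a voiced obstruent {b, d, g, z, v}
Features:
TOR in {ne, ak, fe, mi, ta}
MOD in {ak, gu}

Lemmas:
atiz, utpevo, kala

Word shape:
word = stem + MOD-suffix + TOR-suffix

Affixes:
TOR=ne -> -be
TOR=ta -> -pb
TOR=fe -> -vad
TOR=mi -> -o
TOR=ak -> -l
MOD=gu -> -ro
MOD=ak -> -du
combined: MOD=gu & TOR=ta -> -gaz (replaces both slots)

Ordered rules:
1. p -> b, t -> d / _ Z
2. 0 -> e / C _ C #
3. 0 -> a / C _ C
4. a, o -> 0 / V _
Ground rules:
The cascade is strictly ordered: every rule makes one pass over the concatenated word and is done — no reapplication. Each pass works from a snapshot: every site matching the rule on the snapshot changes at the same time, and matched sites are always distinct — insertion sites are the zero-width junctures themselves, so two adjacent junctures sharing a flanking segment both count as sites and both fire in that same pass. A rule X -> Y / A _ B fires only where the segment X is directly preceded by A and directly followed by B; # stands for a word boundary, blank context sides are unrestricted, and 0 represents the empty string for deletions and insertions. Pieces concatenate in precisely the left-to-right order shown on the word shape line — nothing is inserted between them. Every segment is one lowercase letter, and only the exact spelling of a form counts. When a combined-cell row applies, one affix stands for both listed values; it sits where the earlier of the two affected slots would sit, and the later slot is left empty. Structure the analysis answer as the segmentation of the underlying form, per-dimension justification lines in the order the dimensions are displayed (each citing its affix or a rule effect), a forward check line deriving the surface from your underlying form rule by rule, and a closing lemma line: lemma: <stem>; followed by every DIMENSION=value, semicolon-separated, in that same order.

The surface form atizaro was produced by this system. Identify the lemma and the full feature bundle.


underlying: atiz-ro-o
TOR=mi - signalled by the affix -o
MOD=gu - signalled by the affix -ro
check: atizroo -> atizroo -> atizroo -> atizaroo -> atizaro
lemma: atiz; TOR=mi; MOD=gu


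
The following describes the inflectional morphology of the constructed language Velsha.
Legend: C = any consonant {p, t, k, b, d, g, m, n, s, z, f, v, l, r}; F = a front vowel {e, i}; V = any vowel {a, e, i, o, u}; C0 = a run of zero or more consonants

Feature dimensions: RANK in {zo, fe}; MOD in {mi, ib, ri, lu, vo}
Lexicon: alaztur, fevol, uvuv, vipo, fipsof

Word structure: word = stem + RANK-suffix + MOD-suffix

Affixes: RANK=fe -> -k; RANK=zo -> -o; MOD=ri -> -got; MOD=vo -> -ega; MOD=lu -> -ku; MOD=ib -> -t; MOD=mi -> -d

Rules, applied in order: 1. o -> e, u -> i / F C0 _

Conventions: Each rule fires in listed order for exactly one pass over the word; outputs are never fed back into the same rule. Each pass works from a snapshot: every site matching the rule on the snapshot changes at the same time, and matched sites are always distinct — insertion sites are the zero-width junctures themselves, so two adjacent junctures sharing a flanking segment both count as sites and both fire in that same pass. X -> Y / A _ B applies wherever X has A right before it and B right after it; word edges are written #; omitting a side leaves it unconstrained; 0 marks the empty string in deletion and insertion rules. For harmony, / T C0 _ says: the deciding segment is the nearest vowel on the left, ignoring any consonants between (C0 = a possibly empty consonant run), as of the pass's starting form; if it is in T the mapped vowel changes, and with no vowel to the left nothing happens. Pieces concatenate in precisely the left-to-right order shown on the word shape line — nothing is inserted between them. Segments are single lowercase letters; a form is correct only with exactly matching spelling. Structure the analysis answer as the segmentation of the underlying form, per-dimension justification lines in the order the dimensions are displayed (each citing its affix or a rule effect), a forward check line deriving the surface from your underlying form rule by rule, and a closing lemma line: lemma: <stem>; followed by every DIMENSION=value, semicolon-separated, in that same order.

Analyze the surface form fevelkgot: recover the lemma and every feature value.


underlying: fevol-k-got
RANK=fe - signalled by the affix -k
MOD=ri - signalled by the affix -got
check: fevolkgot -> fevelkgot
lemma: fevol; RANK=fe; MOD=ri


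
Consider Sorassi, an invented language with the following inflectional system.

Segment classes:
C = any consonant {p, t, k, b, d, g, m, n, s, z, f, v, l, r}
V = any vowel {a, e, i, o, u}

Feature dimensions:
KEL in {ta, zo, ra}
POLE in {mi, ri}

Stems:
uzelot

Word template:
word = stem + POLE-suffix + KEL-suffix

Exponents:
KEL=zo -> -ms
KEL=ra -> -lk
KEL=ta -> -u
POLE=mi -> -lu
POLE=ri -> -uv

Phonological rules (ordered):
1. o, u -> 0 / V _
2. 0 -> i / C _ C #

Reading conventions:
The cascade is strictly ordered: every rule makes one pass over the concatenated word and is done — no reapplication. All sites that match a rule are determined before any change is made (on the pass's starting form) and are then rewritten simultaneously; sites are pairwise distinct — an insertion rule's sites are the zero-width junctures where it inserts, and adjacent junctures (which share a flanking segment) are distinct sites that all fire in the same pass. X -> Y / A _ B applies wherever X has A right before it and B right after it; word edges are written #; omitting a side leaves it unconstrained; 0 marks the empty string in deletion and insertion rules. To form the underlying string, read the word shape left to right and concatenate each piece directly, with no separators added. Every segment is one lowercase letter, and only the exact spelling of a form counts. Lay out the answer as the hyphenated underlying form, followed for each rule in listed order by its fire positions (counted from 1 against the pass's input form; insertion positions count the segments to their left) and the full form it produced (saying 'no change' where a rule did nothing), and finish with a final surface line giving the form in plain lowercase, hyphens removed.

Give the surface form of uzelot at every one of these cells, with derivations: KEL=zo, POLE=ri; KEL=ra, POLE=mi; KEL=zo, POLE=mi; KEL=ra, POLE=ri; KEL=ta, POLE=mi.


cell KEL=zo, POLE=ri:
underlying: uzelot-uv-ms
1. o, u -> 0 / V _: no change
2. 0 -> i / C _ C #: inserts after position(s) 9: uzelotuvmis
surface: uzelotuvmis

cell KEL=ra, POLE=mi:
underlying: uzelot-lu-lk
1. o, u -> 0 / V _: no change
2. 0 -> i / C _ C #: inserts after position(s) 9: uzelotlulik
surface: uzelotlulik

cell KEL=zo, POLE=mi:
underlying: uzelot-lu-ms
1. o, u -> 0 / V _: no change
2. 0 -> i / C _ C #: inserts after position(s) 9: uzelotlumis
surface: uzelotlumis

cell KEL=ra, POLE=ri:
underlying: uzelot-uv-lk
1. o, u -> 0 / V _: no change
2. 0 -> i / C _ C #: inserts after position(s) 9: uzelotuvlik
surface: uzelotuvlik

cell KEL=ta, POLE=mi:
underlying: uzelot-lu-u
1. o, u -> 0 / V _: fires at position(s) 9: uzelotlu
2. 0 -> i / C _ C #: no change
surface: uzelotlu


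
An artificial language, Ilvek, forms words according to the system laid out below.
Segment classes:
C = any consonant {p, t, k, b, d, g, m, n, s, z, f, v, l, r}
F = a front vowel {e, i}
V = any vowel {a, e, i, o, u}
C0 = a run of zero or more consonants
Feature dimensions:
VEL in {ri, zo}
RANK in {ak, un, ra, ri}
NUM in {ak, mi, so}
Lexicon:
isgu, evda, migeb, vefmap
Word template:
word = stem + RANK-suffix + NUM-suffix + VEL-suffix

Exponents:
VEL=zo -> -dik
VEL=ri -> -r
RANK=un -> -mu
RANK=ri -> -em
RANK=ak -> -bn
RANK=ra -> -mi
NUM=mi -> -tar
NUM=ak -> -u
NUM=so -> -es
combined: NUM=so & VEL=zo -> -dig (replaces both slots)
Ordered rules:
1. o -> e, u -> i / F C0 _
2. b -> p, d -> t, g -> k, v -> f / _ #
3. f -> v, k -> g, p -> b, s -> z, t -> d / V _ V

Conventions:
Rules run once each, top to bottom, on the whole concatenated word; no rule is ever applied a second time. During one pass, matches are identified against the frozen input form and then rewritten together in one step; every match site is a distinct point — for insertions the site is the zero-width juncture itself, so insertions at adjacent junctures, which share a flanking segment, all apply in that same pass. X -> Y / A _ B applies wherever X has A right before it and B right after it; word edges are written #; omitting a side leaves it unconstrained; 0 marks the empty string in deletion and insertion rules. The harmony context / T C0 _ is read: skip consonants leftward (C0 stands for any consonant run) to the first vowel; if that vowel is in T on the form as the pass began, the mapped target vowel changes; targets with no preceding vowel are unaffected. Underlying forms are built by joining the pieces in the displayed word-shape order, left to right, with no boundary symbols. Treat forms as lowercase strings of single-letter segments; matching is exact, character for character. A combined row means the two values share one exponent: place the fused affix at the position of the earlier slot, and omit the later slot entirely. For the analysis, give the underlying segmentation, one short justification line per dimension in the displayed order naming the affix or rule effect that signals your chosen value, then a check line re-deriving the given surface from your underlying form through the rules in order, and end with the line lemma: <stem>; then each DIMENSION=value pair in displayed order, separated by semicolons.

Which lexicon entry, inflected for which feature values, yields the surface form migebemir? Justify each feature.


underlying: migeb-em-u-r
VEL=ri - signalled by the affix -r
RANK=ri - signalled by the affix -em
NUM=ak - signalled by the affix -u
check: migebemur -> migebemir -> migebemir -> migebemir
lemma: migeb; VEL=ri; RANK=ri; NUM=ak


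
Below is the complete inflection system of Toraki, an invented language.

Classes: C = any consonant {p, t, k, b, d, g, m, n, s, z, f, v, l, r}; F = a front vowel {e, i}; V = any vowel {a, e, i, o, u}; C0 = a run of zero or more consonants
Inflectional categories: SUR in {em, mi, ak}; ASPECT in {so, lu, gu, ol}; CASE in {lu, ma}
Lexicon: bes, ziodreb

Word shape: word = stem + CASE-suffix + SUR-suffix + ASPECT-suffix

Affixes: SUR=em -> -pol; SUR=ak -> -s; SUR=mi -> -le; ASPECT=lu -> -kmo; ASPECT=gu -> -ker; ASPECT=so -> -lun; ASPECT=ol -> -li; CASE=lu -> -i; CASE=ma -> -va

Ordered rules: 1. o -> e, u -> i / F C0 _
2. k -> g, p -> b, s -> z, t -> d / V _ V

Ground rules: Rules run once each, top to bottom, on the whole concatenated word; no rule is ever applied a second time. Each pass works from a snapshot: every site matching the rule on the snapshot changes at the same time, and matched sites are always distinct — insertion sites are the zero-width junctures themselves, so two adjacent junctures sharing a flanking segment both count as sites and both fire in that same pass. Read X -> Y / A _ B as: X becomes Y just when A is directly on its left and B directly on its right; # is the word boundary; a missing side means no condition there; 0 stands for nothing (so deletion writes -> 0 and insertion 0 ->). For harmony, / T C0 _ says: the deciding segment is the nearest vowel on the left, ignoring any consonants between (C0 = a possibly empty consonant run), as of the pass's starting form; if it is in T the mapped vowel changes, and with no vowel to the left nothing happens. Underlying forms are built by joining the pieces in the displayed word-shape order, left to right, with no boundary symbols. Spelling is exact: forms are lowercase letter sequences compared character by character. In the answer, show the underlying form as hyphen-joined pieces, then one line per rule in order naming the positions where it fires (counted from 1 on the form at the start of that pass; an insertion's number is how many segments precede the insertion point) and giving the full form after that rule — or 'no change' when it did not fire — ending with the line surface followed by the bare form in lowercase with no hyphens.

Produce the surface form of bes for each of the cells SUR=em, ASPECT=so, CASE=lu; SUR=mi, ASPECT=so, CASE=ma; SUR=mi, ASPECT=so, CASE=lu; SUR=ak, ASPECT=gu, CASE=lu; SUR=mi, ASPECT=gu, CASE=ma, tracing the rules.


cell SUR=em, ASPECT=so, CASE=lu:
underlying: bes-i-pol-lun
1. o -> e, u -> i / F C0 _: fires at position(s) 6: besipellun
2. k -> g, p -> b, s -> z, t -> d / V _ V: fires at position(s) 3, 5: bezibellun
surface: bezibellun

cell SUR=mi, ASPECT=so, CASE=ma:
underlying: bes-va-le-lun
1. o -> e, u -> i / F C0 _: fires at position(s) 9: besvalelin
2. k -> g, p -> b, s -> z, t -> d / V _ V: no change
surface: besvalelin

cell SUR=mi, ASPECT=so, CASE=lu:
underlying: bes-i-le-lun
1. o -> e, u -> i / F C0 _: fires at position(s) 8: besilelin
2. k -> g, p -> b, s -> z, t -> d / V _ V: fires at position(s) 3: bezilelin
surface: bezilelin

cell SUR=ak, ASPECT=gu, CASE=lu:
underlying: bes-i-s-ker
1. o -> e, u -> i / F C0 _: no change
2. k -> g, p -> b, s -> z, t -> d / V _ V: fires at position(s) 3: bezisker
surface: bezisker

cell SUR=mi, ASPECT=gu, CASE=ma:
underlying: bes-va-le-ker
1. o -> e, u -> i / F C0 _: no change
2. k -> g, p -> b, s -> z, t -> d / V _ V: fires at position(s) 8: besvaleger
surface: besvaleger


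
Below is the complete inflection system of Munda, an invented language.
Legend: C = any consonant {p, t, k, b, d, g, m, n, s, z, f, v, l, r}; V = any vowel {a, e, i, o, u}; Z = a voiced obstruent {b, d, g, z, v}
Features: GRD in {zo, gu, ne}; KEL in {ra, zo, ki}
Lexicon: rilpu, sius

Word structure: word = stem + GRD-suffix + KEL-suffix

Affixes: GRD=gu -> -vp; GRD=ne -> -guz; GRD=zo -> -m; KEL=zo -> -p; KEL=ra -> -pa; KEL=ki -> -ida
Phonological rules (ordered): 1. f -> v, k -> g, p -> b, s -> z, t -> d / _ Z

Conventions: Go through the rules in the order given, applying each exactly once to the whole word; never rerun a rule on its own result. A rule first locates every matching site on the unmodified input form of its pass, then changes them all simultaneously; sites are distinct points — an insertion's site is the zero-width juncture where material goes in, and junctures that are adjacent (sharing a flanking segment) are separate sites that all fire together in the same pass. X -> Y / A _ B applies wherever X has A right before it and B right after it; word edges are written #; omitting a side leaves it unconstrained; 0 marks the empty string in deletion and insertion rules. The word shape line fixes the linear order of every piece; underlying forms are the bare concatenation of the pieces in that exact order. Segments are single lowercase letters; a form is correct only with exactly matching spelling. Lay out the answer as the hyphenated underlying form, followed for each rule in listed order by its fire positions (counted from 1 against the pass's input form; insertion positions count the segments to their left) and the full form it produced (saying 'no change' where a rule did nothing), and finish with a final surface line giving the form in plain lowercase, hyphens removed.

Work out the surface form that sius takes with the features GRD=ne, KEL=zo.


underlying: sius-guz-p
1. f -> v, k -> g, p -> b, s -> z, t -> d / _ Z: fires at position(s) 4: siuzguzp
surface: siuzguzp


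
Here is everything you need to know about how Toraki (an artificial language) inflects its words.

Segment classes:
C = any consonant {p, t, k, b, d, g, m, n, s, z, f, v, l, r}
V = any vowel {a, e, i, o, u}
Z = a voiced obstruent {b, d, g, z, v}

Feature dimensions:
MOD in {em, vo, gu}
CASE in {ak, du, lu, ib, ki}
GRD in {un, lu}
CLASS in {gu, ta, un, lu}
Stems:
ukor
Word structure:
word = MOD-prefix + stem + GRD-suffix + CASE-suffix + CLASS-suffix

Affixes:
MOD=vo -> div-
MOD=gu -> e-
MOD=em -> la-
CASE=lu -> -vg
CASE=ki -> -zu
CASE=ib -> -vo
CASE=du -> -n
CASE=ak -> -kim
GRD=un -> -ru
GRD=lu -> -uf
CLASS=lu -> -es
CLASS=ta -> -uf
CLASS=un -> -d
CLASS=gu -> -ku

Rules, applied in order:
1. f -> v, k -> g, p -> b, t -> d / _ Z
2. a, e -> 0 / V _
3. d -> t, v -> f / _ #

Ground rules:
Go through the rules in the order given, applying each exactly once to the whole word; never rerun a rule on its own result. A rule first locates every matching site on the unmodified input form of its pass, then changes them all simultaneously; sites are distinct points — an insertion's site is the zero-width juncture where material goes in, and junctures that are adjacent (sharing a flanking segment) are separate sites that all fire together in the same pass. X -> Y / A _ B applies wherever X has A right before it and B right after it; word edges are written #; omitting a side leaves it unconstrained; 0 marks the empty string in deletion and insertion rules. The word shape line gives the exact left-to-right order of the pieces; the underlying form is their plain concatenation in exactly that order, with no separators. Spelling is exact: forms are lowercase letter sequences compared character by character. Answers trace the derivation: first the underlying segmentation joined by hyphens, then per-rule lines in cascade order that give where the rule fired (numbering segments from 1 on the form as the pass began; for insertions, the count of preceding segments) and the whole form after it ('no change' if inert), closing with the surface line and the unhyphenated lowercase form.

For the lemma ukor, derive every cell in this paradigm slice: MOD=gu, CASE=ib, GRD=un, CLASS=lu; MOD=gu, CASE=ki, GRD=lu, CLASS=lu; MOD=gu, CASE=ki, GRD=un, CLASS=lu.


cell MOD=gu, CASE=ib, GRD=un, CLASS=lu:
underlying: e-ukor-ru-vo-es
1. f -> v, k -> g, p -> b, t -> d / _ Z: no change
2. a, e -> 0 / V _: fires at position(s) 10: eukorruvos
3. d -> t, v -> f / _ #: no change
surface: eukorruvos

cell MOD=gu, CASE=ki, GRD=lu, CLASS=lu:
underlying: e-ukor-uf-zu-es
1. f -> v, k -> g, p -> b, t -> d / _ Z: fires at position(s) 7: eukoruvzues
2. a, e -> 0 / V _: fires at position(s) 10: eukoruvzus
3. d -> t, v -> f / _ #: no change
surface: eukoruvzus

cell MOD=gu, CASE=ki, GRD=un, CLASS=lu:
underlying: e-ukor-ru-zu-es
1. f -> v, k -> g, p -> b, t -> d / _ Z: no change
2. a, e -> 0 / V _: fires at position(s) 10: eukorruzus
3. d -> t, v -> f / _ #: no change
surface: eukorruzus
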